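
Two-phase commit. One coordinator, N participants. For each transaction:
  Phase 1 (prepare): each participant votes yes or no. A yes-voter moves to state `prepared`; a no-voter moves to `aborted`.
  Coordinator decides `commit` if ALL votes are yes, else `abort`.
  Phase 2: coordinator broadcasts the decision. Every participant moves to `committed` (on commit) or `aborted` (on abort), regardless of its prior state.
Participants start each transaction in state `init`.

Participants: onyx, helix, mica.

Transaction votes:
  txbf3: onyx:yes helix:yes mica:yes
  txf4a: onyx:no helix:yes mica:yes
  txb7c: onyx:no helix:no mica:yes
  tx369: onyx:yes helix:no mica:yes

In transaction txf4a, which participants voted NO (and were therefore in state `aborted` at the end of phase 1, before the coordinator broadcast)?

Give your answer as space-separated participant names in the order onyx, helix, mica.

Answer: onyx

Derivation:
Txn txf4a phase 1: onyx no -> aborted; helix yes -> prepared; mica yes -> prepared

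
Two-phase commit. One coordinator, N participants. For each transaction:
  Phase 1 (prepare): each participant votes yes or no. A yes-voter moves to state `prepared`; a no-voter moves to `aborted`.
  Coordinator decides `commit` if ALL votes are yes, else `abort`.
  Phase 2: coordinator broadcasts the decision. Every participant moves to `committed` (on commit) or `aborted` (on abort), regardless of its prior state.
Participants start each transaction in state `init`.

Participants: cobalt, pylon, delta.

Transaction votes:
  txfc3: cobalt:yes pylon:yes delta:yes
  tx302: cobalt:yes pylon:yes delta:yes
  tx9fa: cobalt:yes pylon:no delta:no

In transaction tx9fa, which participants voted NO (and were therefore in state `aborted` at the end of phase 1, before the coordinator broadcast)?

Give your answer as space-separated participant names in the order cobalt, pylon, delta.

Txn tx9fa phase 1: cobalt yes -> prepared; pylon no -> aborted; delta no -> aborted

Answer: pylon delta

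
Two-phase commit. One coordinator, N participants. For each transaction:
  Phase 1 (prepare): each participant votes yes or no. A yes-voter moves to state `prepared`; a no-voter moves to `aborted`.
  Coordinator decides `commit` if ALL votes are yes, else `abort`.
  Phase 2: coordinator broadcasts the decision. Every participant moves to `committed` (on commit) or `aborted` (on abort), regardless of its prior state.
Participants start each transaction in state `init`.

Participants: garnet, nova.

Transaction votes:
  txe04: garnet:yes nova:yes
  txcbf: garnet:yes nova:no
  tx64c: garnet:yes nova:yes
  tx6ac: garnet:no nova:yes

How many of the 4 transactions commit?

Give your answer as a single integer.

Answer: 2

Derivation:
txe04: all yes -> commit (commits=1)
txcbf: no from nova -> abort (commits=1)
tx64c: all yes -> commit (commits=2)
tx6ac: no from garnet -> abort (commits=2)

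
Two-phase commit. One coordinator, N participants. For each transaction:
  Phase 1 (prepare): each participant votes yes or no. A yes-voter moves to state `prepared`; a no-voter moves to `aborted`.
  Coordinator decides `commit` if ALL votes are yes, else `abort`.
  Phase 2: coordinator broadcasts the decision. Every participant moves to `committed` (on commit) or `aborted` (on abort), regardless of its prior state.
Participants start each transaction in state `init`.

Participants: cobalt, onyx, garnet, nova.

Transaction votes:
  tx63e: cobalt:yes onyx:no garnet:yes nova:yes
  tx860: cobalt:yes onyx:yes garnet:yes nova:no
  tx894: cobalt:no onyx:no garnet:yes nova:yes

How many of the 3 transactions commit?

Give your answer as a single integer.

tx63e: no from onyx -> abort (commits=0)
tx860: no from nova -> abort (commits=0)
tx894: no from cobalt, onyx -> abort (commits=0)

Answer: 0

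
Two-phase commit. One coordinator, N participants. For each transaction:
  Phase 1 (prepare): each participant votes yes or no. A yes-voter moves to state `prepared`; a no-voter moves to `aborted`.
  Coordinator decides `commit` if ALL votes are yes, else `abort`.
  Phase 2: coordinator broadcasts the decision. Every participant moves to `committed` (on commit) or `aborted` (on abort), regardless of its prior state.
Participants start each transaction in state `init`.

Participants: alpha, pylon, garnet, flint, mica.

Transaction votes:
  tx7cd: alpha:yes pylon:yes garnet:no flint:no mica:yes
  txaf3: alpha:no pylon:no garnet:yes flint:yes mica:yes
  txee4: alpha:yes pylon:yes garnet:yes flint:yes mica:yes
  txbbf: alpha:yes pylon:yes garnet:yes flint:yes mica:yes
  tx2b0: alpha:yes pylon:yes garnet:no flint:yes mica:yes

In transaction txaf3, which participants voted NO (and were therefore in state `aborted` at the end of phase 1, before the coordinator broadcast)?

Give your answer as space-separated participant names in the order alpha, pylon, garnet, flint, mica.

Answer: alpha pylon

Derivation:
Txn txaf3 phase 1: alpha no -> aborted; pylon no -> aborted; garnet yes -> prepared; flint yes -> prepared; mica yes -> prepared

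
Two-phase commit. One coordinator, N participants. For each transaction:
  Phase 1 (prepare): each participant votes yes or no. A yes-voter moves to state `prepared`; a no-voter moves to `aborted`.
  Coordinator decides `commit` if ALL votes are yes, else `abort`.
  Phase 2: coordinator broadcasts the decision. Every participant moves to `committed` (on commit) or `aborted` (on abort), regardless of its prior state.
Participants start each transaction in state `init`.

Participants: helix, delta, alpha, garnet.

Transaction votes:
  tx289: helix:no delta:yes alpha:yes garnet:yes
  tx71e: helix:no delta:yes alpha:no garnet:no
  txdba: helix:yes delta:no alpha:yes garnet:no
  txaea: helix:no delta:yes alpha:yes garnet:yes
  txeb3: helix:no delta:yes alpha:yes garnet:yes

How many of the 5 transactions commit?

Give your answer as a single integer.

Answer: 0

Derivation:
tx289: no from helix -> abort (commits=0)
tx71e: no from helix, alpha, garnet -> abort (commits=0)
txdba: no from delta, garnet -> abort (commits=0)
txaea: no from helix -> abort (commits=0)
txeb3: no from helix -> abort (commits=0)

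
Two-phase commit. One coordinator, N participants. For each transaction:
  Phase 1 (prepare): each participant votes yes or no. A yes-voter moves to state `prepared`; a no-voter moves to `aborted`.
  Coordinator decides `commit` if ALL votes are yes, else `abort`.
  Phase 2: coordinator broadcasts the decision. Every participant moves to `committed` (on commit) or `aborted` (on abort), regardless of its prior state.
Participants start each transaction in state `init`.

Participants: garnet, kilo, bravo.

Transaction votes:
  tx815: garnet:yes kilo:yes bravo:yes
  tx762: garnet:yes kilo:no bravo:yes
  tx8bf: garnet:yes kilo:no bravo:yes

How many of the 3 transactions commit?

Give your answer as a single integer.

tx815: all yes -> commit (commits=1)
tx762: no from kilo -> abort (commits=1)
tx8bf: no from kilo -> abort (commits=1)

Answer: 1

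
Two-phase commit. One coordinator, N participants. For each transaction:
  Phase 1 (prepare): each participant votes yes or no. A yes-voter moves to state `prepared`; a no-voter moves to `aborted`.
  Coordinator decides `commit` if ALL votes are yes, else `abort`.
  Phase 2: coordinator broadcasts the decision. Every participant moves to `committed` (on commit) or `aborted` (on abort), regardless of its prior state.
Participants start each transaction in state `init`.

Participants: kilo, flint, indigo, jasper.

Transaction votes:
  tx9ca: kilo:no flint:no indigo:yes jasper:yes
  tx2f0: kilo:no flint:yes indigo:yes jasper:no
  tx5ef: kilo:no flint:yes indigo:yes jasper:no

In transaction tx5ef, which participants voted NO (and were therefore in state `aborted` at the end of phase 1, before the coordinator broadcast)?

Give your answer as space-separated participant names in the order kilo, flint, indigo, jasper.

Answer: kilo jasper

Derivation:
Txn tx5ef phase 1: kilo no -> aborted; flint yes -> prepared; indigo yes -> prepared; jasper no -> aborted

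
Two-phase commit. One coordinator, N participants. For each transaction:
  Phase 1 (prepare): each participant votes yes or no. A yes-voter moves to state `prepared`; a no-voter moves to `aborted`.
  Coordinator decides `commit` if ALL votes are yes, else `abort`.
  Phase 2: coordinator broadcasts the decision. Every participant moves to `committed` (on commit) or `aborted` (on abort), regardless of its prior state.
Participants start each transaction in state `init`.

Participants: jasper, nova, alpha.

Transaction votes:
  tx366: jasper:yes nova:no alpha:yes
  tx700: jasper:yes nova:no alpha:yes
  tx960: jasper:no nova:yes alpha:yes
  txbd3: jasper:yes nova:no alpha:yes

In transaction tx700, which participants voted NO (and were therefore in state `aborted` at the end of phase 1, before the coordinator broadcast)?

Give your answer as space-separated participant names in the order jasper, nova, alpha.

Txn tx700 phase 1: jasper yes -> prepared; nova no -> aborted; alpha yes -> prepared

Answer: nova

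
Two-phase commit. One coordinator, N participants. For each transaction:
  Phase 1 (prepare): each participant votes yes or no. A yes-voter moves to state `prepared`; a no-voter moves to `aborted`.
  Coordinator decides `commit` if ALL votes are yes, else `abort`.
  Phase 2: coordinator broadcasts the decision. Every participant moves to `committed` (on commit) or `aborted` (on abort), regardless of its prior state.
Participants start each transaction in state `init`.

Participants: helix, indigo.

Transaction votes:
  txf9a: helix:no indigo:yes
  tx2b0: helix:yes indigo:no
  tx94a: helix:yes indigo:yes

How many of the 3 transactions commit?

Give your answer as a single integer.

Answer: 1

Derivation:
txf9a: no from helix -> abort (commits=0)
tx2b0: no from indigo -> abort (commits=0)
tx94a: all yes -> commit (commits=1)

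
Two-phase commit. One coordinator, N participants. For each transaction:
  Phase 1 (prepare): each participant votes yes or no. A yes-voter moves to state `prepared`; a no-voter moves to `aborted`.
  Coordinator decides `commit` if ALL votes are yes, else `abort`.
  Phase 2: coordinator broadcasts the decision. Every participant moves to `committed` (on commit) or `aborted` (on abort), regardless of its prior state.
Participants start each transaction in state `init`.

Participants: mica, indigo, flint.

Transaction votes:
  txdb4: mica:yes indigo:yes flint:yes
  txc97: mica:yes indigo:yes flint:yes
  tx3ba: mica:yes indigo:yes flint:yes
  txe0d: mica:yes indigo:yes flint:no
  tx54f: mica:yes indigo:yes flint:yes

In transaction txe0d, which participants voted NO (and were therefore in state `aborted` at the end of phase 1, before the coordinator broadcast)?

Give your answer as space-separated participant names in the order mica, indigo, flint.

Txn txe0d phase 1: mica yes -> prepared; indigo yes -> prepared; flint no -> aborted

Answer: flint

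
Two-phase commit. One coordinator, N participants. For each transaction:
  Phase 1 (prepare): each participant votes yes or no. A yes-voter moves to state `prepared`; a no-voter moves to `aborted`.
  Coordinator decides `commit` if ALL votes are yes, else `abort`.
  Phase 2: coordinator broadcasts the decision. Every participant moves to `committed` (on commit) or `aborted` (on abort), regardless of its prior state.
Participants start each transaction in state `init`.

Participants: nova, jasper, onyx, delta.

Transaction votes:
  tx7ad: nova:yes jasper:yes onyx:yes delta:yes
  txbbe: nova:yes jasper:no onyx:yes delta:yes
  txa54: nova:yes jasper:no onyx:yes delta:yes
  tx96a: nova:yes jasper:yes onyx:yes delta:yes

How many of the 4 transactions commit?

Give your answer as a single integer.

Answer: 2

Derivation:
tx7ad: all yes -> commit (commits=1)
txbbe: no from jasper -> abort (commits=1)
txa54: no from jasper -> abort (commits=1)
tx96a: all yes -> commit (commits=2)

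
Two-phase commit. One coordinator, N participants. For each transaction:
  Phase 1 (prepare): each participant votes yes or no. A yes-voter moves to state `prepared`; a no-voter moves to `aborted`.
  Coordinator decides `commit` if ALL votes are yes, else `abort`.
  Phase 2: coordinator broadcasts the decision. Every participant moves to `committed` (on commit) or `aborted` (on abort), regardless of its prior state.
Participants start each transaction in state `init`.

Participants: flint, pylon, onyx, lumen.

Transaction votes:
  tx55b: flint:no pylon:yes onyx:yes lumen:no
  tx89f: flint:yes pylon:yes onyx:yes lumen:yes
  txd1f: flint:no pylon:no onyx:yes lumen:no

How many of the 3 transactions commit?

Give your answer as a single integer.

tx55b: no from flint, lumen -> abort (commits=0)
tx89f: all yes -> commit (commits=1)
txd1f: no from flint, pylon, lumen -> abort (commits=1)

Answer: 1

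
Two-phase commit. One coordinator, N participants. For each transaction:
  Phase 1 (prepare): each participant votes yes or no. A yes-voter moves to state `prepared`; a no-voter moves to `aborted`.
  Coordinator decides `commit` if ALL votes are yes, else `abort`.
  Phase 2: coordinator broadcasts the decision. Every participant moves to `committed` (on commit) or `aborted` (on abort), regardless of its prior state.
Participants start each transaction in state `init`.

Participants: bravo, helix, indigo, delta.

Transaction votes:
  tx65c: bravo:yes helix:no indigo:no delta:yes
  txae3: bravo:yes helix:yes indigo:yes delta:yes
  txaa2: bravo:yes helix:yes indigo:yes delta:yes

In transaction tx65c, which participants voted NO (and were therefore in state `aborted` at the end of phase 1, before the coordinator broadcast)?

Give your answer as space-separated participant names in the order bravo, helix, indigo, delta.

Txn tx65c phase 1: bravo yes -> prepared; helix no -> aborted; indigo no -> aborted; delta yes -> prepared

Answer: helix indigo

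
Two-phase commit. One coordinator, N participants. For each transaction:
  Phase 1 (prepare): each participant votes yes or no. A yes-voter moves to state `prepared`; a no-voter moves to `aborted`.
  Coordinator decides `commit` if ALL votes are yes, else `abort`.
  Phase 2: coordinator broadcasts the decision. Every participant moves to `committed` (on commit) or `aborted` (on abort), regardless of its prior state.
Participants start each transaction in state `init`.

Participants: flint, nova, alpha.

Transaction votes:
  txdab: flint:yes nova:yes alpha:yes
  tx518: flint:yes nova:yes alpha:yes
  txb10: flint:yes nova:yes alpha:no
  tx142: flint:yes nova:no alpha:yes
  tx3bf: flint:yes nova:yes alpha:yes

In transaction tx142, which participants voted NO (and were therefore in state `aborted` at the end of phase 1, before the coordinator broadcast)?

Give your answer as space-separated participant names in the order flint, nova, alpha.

Txn tx142 phase 1: flint yes -> prepared; nova no -> aborted; alpha yes -> prepared

Answer: nova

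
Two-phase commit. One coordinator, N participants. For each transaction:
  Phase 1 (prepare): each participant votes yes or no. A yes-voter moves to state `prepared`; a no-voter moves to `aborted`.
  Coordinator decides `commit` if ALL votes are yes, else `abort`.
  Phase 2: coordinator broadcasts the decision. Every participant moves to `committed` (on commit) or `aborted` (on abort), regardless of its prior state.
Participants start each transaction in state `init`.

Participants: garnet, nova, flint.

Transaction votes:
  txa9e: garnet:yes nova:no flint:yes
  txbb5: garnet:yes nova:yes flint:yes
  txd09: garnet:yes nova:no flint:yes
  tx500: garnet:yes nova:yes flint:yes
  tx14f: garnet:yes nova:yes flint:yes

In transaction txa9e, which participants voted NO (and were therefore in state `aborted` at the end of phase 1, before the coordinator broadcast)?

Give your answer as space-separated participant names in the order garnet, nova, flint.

Answer: nova

Derivation:
Txn txa9e phase 1: garnet yes -> prepared; nova no -> aborted; flint yes -> prepared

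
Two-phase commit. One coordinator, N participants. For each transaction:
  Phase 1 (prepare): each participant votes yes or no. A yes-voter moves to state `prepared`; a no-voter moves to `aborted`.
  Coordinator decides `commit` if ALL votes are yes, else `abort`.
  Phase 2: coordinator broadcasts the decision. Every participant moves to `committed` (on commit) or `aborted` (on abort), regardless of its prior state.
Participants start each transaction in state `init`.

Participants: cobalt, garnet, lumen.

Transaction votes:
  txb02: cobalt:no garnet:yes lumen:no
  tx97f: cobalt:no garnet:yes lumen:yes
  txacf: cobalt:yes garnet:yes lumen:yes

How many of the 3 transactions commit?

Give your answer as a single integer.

Answer: 1

Derivation:
txb02: no from cobalt, lumen -> abort (commits=0)
tx97f: no from cobalt -> abort (commits=0)
txacf: all yes -> commit (commits=1)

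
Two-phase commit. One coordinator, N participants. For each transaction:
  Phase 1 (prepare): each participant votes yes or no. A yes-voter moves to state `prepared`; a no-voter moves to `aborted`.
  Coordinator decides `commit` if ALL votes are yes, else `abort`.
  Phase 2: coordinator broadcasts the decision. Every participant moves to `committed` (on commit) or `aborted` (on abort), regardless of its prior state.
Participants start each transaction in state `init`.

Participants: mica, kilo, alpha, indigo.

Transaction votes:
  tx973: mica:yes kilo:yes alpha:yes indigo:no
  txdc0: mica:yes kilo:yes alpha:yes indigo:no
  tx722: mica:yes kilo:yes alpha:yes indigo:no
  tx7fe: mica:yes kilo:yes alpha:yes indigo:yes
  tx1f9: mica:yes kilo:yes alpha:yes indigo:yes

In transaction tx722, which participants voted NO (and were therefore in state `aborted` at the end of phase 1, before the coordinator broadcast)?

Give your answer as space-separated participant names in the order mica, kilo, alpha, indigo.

Answer: indigo

Derivation:
Txn tx722 phase 1: mica yes -> prepared; kilo yes -> prepared; alpha yes -> prepared; indigo no -> aborted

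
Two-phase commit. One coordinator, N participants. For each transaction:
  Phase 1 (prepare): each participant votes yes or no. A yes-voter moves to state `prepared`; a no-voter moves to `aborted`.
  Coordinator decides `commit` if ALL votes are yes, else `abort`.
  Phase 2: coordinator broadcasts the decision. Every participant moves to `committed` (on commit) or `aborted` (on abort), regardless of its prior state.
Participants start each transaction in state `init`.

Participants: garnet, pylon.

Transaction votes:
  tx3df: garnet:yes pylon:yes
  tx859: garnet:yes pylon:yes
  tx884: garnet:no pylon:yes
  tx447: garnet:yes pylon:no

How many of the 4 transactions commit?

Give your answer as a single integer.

tx3df: all yes -> commit (commits=1)
tx859: all yes -> commit (commits=2)
tx884: no from garnet -> abort (commits=2)
tx447: no from pylon -> abort (commits=2)

Answer: 2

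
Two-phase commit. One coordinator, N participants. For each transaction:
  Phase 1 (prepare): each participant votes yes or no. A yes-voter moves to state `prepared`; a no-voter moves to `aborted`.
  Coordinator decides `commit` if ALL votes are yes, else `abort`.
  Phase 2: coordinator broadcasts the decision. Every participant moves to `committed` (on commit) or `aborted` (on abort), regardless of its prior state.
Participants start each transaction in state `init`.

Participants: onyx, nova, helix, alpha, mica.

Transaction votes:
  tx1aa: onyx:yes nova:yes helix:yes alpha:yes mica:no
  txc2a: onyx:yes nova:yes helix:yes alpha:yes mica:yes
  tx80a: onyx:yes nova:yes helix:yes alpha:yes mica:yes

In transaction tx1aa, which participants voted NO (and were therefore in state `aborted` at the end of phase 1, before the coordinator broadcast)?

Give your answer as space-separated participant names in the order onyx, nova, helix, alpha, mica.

Txn tx1aa phase 1: onyx yes -> prepared; nova yes -> prepared; helix yes -> prepared; alpha yes -> prepared; mica no -> aborted

Answer: mica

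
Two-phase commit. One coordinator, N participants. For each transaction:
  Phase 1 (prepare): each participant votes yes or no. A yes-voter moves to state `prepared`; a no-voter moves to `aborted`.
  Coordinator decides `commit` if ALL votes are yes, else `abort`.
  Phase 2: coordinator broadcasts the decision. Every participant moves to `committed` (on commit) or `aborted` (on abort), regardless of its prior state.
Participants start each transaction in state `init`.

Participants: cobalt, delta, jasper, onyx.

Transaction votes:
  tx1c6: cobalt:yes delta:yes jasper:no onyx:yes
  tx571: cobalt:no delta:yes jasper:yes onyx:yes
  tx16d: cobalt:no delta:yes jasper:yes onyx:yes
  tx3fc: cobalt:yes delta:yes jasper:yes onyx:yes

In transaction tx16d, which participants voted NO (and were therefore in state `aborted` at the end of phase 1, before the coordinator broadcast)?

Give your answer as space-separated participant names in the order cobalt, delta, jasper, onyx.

Answer: cobalt

Derivation:
Txn tx16d phase 1: cobalt no -> aborted; delta yes -> prepared; jasper yes -> prepared; onyx yes -> prepared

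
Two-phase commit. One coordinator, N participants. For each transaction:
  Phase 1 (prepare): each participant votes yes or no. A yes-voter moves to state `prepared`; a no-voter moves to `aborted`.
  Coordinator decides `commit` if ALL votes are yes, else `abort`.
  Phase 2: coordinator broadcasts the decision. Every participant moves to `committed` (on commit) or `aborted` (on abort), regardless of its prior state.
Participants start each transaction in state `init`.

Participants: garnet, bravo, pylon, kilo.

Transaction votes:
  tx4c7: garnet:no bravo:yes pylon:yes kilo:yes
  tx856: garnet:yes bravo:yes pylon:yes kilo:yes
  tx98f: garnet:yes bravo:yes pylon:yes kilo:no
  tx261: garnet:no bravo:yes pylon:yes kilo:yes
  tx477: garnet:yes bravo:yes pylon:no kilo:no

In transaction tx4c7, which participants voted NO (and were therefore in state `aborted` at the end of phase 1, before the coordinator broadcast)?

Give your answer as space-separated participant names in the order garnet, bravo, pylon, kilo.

Txn tx4c7 phase 1: garnet no -> aborted; bravo yes -> prepared; pylon yes -> prepared; kilo yes -> prepared

Answer: garnet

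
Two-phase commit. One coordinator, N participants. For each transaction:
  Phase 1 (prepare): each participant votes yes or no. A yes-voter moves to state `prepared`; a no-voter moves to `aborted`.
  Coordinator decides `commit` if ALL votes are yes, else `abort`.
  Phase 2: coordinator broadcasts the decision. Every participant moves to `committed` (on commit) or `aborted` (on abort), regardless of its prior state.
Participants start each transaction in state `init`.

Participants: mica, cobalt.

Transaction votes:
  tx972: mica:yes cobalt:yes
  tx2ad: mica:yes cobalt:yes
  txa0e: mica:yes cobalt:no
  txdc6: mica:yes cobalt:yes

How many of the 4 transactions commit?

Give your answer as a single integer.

tx972: all yes -> commit (commits=1)
tx2ad: all yes -> commit (commits=2)
txa0e: no from cobalt -> abort (commits=2)
txdc6: all yes -> commit (commits=3)

Answer: 3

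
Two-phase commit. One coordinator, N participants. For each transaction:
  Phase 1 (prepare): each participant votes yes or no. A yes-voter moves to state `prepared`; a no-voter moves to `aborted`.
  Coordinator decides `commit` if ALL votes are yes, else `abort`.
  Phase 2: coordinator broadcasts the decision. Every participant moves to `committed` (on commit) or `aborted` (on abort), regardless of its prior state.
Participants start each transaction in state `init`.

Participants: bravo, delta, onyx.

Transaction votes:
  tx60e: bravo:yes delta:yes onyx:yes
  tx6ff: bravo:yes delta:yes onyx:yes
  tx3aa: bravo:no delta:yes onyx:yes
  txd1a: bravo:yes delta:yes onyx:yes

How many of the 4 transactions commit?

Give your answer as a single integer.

tx60e: all yes -> commit (commits=1)
tx6ff: all yes -> commit (commits=2)
tx3aa: no from bravo -> abort (commits=2)
txd1a: all yes -> commit (commits=3)

Answer: 3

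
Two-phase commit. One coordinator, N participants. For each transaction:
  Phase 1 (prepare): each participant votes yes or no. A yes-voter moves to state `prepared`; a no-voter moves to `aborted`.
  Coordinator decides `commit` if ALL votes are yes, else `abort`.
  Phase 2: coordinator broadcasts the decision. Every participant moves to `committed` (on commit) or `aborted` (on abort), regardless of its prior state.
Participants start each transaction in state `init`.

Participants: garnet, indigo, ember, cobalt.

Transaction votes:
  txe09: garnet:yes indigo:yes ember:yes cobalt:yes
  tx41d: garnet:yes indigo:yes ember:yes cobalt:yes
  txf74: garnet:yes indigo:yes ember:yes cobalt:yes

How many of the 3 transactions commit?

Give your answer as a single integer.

txe09: all yes -> commit (commits=1)
tx41d: all yes -> commit (commits=2)
txf74: all yes -> commit (commits=3)

Answer: 3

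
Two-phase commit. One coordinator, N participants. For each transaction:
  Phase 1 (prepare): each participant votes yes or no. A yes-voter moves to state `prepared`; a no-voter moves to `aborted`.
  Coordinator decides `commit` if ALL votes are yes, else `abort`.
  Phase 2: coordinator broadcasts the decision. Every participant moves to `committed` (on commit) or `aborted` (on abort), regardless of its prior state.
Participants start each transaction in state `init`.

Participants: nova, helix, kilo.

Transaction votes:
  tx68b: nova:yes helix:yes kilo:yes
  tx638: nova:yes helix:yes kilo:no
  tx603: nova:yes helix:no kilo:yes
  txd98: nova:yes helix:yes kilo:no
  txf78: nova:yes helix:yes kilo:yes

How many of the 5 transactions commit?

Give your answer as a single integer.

Answer: 2

Derivation:
tx68b: all yes -> commit (commits=1)
tx638: no from kilo -> abort (commits=1)
tx603: no from helix -> abort (commits=1)
txd98: no from kilo -> abort (commits=1)
txf78: all yes -> commit (commits=2)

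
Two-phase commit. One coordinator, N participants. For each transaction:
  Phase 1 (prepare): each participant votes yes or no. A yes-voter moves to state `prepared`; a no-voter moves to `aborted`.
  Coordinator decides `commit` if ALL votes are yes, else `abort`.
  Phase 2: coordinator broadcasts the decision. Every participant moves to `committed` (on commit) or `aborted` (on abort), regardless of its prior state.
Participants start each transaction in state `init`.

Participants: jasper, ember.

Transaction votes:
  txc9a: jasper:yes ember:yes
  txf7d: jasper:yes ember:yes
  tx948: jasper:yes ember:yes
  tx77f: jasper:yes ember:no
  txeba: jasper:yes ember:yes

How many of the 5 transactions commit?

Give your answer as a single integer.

Answer: 4

Derivation:
txc9a: all yes -> commit (commits=1)
txf7d: all yes -> commit (commits=2)
tx948: all yes -> commit (commits=3)
tx77f: no from ember -> abort (commits=3)
txeba: all yes -> commit (commits=4)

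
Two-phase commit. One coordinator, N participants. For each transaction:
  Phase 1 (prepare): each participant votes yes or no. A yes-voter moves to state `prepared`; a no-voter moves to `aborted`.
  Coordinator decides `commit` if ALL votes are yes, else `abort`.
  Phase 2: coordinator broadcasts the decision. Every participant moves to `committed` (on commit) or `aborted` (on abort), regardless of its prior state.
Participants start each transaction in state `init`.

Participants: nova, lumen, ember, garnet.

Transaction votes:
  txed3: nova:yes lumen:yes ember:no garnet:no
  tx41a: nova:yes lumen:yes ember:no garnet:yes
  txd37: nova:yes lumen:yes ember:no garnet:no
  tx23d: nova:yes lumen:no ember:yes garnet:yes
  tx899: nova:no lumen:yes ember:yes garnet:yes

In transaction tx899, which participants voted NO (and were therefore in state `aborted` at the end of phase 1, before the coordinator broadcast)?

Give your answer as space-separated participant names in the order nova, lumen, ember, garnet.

Txn tx899 phase 1: nova no -> aborted; lumen yes -> prepared; ember yes -> prepared; garnet yes -> prepared

Answer: nova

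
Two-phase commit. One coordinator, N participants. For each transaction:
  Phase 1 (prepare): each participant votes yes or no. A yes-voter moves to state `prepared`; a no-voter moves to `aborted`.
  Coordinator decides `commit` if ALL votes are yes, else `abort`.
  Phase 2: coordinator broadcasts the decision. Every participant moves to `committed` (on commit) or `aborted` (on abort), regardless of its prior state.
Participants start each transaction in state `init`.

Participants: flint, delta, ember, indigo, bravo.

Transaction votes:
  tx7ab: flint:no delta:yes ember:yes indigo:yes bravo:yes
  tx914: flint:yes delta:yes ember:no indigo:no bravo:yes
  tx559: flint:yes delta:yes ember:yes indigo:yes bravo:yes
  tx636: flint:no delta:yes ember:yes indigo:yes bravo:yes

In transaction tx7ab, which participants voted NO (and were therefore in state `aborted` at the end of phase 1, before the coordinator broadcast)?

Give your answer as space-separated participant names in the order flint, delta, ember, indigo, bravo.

Answer: flint

Derivation:
Txn tx7ab phase 1: flint no -> aborted; delta yes -> prepared; ember yes -> prepared; indigo yes -> prepared; bravo yes -> prepared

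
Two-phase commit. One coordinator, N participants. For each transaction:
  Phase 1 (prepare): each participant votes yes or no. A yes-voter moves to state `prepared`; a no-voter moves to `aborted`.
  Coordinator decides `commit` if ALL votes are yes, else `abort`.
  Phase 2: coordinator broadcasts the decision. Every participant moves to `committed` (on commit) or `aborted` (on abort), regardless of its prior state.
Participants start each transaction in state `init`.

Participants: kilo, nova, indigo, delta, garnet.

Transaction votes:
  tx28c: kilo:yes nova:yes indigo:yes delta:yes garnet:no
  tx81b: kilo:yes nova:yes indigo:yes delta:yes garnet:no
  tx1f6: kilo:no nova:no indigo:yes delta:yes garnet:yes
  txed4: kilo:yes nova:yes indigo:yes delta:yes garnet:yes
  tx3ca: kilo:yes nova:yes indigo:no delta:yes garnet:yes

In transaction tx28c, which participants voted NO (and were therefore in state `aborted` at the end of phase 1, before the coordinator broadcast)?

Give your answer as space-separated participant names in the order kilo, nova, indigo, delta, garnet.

Txn tx28c phase 1: kilo yes -> prepared; nova yes -> prepared; indigo yes -> prepared; delta yes -> prepared; garnet no -> aborted

Answer: garnet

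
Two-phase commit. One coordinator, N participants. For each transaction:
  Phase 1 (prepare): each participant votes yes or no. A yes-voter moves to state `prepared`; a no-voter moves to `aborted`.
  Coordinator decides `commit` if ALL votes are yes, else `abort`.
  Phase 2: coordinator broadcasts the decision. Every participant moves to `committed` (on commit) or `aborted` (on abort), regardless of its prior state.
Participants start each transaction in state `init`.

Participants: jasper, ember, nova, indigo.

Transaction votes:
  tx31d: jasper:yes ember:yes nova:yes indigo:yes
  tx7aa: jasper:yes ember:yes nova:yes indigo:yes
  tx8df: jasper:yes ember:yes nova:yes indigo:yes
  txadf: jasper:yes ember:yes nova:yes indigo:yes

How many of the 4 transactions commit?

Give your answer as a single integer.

tx31d: all yes -> commit (commits=1)
tx7aa: all yes -> commit (commits=2)
tx8df: all yes -> commit (commits=3)
txadf: all yes -> commit (commits=4)

Answer: 4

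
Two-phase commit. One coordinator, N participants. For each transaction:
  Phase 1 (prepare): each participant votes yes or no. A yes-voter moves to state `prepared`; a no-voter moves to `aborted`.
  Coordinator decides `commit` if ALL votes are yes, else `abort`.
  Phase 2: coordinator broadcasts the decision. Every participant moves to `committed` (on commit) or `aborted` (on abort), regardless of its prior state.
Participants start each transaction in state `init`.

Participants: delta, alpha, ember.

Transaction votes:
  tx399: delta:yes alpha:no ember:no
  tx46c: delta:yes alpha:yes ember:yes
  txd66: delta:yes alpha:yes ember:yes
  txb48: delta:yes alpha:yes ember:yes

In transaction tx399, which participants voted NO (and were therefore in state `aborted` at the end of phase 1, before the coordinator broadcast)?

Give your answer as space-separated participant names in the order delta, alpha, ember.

Answer: alpha ember

Derivation:
Txn tx399 phase 1: delta yes -> prepared; alpha no -> aborted; ember no -> aborted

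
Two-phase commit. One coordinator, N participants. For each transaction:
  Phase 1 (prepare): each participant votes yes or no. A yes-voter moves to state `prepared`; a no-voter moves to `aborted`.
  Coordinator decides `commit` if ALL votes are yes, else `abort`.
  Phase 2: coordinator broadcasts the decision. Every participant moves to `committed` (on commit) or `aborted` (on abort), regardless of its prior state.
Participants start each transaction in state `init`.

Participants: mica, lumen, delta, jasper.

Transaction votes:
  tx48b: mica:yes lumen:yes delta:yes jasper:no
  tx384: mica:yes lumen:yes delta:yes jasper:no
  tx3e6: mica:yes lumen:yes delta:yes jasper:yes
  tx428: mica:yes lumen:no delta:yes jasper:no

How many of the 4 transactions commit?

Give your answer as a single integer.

Answer: 1

Derivation:
tx48b: no from jasper -> abort (commits=0)
tx384: no from jasper -> abort (commits=0)
tx3e6: all yes -> commit (commits=1)
tx428: no from lumen, jasper -> abort (commits=1)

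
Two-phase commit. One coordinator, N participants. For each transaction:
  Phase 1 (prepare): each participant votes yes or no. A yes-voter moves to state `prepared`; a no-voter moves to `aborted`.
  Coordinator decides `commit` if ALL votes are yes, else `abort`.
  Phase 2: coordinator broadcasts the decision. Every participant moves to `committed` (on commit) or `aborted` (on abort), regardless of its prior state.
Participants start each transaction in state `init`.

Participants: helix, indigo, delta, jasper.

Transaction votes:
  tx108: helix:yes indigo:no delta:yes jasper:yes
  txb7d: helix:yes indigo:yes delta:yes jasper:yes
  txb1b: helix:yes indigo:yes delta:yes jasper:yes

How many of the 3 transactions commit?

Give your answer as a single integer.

Answer: 2

Derivation:
tx108: no from indigo -> abort (commits=0)
txb7d: all yes -> commit (commits=1)
txb1b: all yes -> commit (commits=2)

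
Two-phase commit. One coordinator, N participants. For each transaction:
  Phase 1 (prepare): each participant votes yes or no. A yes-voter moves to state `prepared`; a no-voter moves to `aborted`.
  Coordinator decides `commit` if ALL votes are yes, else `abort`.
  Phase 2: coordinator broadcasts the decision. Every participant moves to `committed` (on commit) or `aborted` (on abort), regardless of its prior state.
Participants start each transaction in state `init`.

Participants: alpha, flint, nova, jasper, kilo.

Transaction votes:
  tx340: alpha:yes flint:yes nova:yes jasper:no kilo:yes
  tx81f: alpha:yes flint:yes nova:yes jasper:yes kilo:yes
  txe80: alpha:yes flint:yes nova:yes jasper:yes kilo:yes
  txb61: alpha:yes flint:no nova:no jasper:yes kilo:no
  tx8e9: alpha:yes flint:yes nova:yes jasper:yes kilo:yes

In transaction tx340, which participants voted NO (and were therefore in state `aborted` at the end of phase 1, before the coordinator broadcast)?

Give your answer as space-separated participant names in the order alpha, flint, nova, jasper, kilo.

Txn tx340 phase 1: alpha yes -> prepared; flint yes -> prepared; nova yes -> prepared; jasper no -> aborted; kilo yes -> prepared

Answer: jasper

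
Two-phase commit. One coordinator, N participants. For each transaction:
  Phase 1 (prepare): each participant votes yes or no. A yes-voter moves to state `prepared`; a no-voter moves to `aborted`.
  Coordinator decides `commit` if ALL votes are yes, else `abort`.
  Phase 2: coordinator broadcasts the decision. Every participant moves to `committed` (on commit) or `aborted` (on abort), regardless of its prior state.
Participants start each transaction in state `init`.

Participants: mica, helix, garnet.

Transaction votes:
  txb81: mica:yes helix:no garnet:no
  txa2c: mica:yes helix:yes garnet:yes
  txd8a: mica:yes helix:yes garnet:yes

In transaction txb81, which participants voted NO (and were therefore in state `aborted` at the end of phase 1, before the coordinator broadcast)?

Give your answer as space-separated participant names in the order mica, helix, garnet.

Txn txb81 phase 1: mica yes -> prepared; helix no -> aborted; garnet no -> aborted

Answer: helix garnet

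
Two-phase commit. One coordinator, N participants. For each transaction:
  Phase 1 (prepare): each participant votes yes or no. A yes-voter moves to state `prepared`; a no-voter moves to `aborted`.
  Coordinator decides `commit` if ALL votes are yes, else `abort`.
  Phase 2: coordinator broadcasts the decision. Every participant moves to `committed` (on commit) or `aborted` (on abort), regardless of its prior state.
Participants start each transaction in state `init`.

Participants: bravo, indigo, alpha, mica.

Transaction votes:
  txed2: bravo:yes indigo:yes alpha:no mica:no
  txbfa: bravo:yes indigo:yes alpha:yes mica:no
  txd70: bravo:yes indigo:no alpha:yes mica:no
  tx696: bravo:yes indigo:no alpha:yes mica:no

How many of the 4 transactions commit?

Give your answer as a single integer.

txed2: no from alpha, mica -> abort (commits=0)
txbfa: no from mica -> abort (commits=0)
txd70: no from indigo, mica -> abort (commits=0)
tx696: no from indigo, mica -> abort (commits=0)

Answer: 0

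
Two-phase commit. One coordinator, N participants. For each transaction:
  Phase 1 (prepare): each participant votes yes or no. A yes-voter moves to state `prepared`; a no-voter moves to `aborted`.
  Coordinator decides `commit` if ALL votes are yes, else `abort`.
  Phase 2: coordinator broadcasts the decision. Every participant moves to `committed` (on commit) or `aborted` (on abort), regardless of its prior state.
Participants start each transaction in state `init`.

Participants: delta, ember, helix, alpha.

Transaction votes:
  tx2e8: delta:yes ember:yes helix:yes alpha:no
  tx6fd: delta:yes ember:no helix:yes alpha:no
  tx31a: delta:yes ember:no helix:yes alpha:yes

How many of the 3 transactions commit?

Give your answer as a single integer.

Answer: 0

Derivation:
tx2e8: no from alpha -> abort (commits=0)
tx6fd: no from ember, alpha -> abort (commits=0)
tx31a: no from ember -> abort (commits=0)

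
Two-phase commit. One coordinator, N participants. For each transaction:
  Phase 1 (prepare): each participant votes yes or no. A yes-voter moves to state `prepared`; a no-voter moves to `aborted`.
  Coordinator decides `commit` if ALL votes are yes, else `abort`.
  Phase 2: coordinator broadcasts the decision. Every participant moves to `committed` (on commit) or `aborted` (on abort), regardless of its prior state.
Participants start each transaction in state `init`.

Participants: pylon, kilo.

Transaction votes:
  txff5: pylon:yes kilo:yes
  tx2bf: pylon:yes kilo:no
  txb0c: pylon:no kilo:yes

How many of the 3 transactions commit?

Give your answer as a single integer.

txff5: all yes -> commit (commits=1)
tx2bf: no from kilo -> abort (commits=1)
txb0c: no from pylon -> abort (commits=1)

Answer: 1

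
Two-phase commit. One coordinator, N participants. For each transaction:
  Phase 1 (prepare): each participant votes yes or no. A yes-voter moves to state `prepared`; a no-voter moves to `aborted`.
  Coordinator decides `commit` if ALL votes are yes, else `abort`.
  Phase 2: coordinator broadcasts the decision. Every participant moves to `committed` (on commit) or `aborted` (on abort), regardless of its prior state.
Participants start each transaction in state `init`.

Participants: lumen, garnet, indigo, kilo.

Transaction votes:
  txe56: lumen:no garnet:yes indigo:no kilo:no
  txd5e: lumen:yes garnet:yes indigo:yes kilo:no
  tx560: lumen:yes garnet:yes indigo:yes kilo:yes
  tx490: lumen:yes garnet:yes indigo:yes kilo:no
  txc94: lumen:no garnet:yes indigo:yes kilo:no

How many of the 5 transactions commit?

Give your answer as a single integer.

Answer: 1

Derivation:
txe56: no from lumen, indigo, kilo -> abort (commits=0)
txd5e: no from kilo -> abort (commits=0)
tx560: all yes -> commit (commits=1)
tx490: no from kilo -> abort (commits=1)
txc94: no from lumen, kilo -> abort (commits=1)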